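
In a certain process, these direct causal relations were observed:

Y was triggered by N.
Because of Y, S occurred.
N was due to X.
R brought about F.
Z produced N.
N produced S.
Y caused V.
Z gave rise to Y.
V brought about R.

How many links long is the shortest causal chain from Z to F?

4

Shortest chain: Z → Y → V → R → F.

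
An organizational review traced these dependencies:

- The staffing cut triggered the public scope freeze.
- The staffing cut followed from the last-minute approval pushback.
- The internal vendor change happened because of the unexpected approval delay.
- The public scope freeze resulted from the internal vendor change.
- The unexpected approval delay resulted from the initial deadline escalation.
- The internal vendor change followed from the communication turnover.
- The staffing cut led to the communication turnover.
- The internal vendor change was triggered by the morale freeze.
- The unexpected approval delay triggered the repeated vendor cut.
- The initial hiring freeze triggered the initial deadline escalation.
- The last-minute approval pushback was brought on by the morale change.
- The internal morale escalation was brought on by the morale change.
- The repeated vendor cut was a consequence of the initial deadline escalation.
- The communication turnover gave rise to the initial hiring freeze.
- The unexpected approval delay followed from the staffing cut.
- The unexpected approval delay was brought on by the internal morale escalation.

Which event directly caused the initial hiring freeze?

Upstream contributors include the morale change, the last-minute approval pushback, the staffing cut, but only the communication turnover feeds directly into the initial hiring freeze.

the communication turnover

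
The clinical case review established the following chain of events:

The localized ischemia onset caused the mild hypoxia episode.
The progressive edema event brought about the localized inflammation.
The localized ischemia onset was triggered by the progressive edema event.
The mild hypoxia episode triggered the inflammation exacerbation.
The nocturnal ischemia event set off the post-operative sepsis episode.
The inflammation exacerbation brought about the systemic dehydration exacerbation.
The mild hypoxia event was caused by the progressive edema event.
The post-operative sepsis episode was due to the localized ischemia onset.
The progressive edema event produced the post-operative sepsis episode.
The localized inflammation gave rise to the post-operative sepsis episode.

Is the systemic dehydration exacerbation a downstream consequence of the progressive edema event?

Yes

There is a causal chain: the progressive edema event → the localized ischemia onset → the mild hypoxia episode → the inflammation exacerbation → the systemic dehydration exacerbation.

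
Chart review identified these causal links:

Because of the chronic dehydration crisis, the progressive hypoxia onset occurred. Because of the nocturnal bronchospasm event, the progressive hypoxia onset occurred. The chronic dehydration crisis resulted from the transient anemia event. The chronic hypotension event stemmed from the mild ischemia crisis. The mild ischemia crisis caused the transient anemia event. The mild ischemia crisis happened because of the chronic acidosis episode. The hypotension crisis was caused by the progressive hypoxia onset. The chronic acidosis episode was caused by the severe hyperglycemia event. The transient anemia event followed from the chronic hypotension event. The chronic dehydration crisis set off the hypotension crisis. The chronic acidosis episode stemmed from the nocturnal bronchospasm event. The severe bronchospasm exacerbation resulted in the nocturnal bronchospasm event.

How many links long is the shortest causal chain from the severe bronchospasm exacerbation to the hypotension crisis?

Shortest chain: the severe bronchospasm exacerbation → the nocturnal bronchospasm event → the progressive hypoxia onset → the hypotension crisis.

3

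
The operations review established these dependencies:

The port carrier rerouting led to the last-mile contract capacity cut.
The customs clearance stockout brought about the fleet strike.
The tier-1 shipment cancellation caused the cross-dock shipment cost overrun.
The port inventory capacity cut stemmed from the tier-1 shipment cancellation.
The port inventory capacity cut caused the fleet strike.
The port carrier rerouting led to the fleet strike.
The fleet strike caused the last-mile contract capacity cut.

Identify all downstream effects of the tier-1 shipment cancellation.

the cross-dock shipment cost overrun, the fleet strike, the last-mile contract capacity cut, the port inventory capacity cut

Direct effects: the cross-dock shipment cost overrun, the port inventory capacity cut.
2 steps out: the fleet strike.
3 steps out: the last-mile contract capacity cut.
Not reachable from it: the customs clearance stockout, the port carrier rerouting.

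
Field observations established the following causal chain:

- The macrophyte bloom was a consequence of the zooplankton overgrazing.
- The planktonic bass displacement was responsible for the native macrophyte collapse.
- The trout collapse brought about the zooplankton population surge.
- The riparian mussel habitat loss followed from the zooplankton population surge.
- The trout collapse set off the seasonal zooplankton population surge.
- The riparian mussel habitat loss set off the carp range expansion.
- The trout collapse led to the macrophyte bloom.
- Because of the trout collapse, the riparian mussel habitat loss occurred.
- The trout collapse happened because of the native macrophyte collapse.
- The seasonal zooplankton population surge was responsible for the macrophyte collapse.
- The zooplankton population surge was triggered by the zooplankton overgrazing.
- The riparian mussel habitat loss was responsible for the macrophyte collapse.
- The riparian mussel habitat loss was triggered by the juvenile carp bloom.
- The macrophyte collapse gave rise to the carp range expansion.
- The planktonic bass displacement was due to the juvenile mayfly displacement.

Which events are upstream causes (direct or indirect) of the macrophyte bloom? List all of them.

Immediate causes of the macrophyte bloom: the zooplankton overgrazing, the trout collapse.
Further upstream: the juvenile mayfly displacement, the planktonic bass displacement, the native macrophyte collapse.

the juvenile mayfly displacement, the native macrophyte collapse, the planktonic bass displacement, the trout collapse, the zooplankton overgrazing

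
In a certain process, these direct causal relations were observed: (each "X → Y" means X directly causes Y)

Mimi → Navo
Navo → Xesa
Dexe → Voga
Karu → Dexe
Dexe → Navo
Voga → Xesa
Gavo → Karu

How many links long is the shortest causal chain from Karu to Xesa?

3

Shortest chain: Karu → Dexe → Voga → Xesa.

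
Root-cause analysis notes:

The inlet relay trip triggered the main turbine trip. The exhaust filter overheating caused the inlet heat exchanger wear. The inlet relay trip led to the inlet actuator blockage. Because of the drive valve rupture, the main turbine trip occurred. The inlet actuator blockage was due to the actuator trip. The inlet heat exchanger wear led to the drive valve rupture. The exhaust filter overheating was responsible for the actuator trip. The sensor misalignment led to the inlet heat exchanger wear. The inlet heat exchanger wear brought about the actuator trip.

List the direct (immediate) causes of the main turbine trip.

the drive valve rupture, the inlet relay trip

Upstream contributors include the sensor misalignment, the exhaust filter overheating, the inlet heat exchanger wear, but only the drive valve rupture, the inlet relay trip feed directly into the main turbine trip.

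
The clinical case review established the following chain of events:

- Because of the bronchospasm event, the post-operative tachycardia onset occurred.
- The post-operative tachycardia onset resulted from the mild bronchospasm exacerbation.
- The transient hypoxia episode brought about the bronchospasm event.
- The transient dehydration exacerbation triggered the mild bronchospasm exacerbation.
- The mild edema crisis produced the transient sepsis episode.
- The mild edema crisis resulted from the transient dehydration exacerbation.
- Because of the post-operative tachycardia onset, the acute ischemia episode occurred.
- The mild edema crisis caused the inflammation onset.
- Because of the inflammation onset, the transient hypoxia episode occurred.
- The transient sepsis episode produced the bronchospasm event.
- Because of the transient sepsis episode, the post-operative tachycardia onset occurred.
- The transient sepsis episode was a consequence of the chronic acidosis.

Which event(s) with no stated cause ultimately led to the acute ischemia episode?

the chronic acidosis, the transient dehydration exacerbation

Tracing upstream from the acute ischemia episode: the acute ischemia episode ← the post-operative tachycardia onset ← the mild bronchospasm exacerbation ← the transient dehydration exacerbation.
A separate upstream branch: the acute ischemia episode ← the post-operative tachycardia onset ← the transient sepsis episode ← the chronic acidosis.
Each of those chain origins has no stated cause.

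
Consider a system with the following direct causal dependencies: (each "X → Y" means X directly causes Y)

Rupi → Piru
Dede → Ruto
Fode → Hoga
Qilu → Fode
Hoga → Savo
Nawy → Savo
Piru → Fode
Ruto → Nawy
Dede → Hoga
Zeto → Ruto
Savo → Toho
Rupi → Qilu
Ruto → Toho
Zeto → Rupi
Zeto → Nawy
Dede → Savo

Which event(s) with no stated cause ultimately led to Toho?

Dede, Zeto

Tracing upstream from Toho: Toho ← Ruto ← Zeto.
A separate upstream branch: Toho ← Ruto ← Dede.
Each of those chain origins has no stated cause.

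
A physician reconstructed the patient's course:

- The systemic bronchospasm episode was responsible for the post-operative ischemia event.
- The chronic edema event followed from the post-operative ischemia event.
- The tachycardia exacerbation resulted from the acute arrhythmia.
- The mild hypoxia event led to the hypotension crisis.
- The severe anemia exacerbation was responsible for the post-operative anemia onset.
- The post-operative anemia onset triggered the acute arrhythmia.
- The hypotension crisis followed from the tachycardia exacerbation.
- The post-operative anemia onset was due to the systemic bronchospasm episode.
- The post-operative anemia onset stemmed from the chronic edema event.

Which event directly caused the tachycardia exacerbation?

the acute arrhythmia

Upstream contributors include the systemic bronchospasm episode, the post-operative ischemia event, the severe anemia exacerbation, the chronic edema event, the post-operative anemia onset, but only the acute arrhythmia feeds directly into the tachycardia exacerbation.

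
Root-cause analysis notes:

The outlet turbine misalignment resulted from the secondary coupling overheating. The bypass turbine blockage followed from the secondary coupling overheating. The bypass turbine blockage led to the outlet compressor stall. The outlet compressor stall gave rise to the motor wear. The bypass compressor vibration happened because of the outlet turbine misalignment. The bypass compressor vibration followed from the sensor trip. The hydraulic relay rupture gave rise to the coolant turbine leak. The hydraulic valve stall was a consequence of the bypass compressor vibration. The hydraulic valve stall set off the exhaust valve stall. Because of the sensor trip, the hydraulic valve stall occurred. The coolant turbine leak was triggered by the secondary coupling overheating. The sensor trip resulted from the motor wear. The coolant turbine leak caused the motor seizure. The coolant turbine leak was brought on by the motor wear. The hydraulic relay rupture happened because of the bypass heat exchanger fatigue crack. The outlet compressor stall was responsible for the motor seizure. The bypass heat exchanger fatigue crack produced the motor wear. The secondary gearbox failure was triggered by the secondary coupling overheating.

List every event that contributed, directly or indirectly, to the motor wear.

Immediate causes of the motor wear: the outlet compressor stall, the bypass heat exchanger fatigue crack.
Further upstream: the secondary coupling overheating, the bypass turbine blockage.

the bypass heat exchanger fatigue crack, the bypass turbine blockage, the outlet compressor stall, the secondary coupling overheating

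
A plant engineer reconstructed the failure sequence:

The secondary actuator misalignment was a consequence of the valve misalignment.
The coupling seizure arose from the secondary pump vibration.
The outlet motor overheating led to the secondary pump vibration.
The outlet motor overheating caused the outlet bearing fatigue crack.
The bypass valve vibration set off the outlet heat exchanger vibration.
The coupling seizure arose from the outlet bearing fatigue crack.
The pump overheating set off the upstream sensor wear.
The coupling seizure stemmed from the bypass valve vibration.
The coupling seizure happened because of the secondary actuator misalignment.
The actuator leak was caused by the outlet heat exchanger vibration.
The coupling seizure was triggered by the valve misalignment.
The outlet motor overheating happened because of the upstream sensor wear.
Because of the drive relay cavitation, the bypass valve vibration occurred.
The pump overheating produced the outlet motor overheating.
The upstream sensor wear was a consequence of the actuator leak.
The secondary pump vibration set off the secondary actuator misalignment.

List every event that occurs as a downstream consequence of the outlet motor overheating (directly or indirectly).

the coupling seizure, the outlet bearing fatigue crack, the secondary actuator misalignment, the secondary pump vibration

Direct effects: the outlet bearing fatigue crack, the secondary pump vibration.
2 steps out: the secondary actuator misalignment, the coupling seizure.
Not reachable from it: the drive relay cavitation, the bypass valve vibration, the pump overheating, the outlet heat exchanger vibration, the valve misalignment, the actuator leak, the upstream sensor wear.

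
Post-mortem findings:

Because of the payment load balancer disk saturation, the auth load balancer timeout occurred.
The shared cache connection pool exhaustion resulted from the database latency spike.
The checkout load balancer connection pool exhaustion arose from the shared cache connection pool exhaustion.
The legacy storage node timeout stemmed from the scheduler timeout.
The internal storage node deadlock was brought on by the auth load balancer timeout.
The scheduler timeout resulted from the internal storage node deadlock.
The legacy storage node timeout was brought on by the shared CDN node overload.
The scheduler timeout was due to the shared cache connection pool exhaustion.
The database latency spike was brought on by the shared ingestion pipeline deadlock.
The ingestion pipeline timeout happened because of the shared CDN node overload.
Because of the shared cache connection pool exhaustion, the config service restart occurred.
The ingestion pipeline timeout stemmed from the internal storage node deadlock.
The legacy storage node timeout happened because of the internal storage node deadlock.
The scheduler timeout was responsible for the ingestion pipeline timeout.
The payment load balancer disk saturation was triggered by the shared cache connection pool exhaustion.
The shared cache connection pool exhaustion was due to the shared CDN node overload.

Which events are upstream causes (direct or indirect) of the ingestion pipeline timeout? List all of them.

Immediate causes of the ingestion pipeline timeout: the shared CDN node overload, the internal storage node deadlock, the scheduler timeout.
Further upstream: the shared ingestion pipeline deadlock, the database latency spike, the shared cache connection pool exhaustion, the payment load balancer disk saturation, the auth load balancer timeout.

the auth load balancer timeout, the database latency spike, the internal storage node deadlock, the payment load balancer disk saturation, the scheduler timeout, the shared CDN node overload, the shared cache connection pool exhaustion, the shared ingestion pipeline deadlock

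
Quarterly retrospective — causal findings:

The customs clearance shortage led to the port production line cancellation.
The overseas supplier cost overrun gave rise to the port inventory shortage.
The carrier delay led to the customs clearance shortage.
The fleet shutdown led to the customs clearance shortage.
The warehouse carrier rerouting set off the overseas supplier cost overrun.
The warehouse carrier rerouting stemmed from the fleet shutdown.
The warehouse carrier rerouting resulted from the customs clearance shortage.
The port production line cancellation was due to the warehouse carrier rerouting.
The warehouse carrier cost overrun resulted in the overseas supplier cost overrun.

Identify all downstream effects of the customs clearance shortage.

Direct effects: the warehouse carrier rerouting, the port production line cancellation.
2 steps out: the overseas supplier cost overrun.
3 steps out: the port inventory shortage.
Not reachable from it: the fleet shutdown, the carrier delay, the warehouse carrier cost overrun.

the overseas supplier cost overrun, the port inventory shortage, the port production line cancellation, the warehouse carrier rerouting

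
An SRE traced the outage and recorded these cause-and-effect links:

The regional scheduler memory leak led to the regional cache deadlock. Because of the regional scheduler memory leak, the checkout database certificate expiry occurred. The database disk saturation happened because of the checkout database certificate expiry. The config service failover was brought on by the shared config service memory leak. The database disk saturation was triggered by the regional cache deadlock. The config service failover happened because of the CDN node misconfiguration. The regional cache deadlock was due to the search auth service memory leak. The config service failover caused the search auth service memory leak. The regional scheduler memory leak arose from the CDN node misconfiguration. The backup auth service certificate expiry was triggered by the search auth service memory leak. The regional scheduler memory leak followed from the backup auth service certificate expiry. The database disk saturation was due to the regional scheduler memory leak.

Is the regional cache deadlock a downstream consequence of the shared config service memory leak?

Yes

There is a causal chain: the shared config service memory leak → the config service failover → the search auth service memory leak → the regional cache deadlock.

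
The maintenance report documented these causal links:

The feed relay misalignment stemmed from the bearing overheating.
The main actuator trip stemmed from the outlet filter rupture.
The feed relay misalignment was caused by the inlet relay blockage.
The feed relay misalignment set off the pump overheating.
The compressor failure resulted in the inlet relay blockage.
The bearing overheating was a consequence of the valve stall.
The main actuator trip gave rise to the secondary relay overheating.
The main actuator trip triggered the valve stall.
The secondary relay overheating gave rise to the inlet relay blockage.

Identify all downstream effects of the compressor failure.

the feed relay misalignment, the inlet relay blockage, the pump overheating

Direct effects: the inlet relay blockage.
2 steps out: the feed relay misalignment.
3 steps out: the pump overheating.
Not reachable from it: the outlet filter rupture, the main actuator trip, the secondary relay overheating, the valve stall, the bearing overheating.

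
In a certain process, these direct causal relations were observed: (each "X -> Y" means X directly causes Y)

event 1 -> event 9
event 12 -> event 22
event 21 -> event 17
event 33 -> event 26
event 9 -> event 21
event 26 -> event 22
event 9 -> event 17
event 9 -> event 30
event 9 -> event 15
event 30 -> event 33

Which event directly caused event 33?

Upstream contributors include event 1, event 9, but only event 30 feeds directly into event 33.

event 30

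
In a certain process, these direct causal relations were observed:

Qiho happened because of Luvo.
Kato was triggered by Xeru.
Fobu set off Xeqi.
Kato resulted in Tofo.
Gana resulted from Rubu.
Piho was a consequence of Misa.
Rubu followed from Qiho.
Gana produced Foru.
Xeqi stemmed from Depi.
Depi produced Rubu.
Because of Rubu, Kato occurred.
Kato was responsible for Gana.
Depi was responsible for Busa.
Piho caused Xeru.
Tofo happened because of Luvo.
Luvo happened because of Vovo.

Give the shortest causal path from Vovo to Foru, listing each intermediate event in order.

Vovo → Luvo → Qiho → Rubu → Gana → Foru

Vovo → Luvo
Luvo → Qiho
Qiho → Rubu
Rubu → Gana
Gana → Foru
Length: 5 steps.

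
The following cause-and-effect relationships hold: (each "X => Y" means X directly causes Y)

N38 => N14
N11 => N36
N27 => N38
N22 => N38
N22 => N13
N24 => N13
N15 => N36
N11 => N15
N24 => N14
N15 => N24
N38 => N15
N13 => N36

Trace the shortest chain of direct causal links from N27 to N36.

N27 → N38 → N15 → N36

N27 → N38
N38 → N15
N15 → N36
Length: 3 steps.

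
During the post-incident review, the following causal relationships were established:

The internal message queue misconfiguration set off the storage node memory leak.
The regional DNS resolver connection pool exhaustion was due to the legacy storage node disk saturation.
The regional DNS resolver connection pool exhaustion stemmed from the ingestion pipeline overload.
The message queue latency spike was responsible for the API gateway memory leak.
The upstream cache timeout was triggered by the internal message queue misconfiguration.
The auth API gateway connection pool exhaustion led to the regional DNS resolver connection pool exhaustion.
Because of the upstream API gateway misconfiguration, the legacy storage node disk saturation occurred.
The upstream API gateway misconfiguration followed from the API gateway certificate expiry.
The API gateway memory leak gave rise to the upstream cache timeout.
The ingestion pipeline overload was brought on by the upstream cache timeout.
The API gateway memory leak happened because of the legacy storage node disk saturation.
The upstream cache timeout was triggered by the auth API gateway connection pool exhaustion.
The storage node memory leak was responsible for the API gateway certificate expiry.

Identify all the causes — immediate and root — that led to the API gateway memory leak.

the API gateway certificate expiry, the internal message queue misconfiguration, the legacy storage node disk saturation, the message queue latency spike, the storage node memory leak, the upstream API gateway misconfiguration

Immediate causes of the API gateway memory leak: the message queue latency spike, the legacy storage node disk saturation.
Further upstream: the internal message queue misconfiguration, the storage node memory leak, the API gateway certificate expiry, the upstream API gateway misconfiguration.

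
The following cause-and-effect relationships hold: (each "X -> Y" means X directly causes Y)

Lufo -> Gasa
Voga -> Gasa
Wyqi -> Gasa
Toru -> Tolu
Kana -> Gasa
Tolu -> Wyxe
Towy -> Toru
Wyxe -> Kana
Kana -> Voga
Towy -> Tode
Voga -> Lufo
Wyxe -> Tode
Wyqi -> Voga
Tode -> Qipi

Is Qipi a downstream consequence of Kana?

No

Kana leads to Voga, Lufo, Gasa; Qipi is not among them.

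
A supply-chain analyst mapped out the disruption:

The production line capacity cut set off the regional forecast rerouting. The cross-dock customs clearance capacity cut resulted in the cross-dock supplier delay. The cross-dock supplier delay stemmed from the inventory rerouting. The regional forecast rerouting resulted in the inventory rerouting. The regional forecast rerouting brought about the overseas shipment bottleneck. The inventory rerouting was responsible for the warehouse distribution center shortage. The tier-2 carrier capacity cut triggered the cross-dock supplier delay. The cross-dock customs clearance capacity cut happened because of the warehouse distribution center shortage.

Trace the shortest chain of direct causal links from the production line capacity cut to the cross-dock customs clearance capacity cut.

the production line capacity cut → the regional forecast rerouting → the inventory rerouting → the warehouse distribution center shortage → the cross-dock customs clearance capacity cut

the production line capacity cut → the regional forecast rerouting
the regional forecast rerouting → the inventory rerouting
the inventory rerouting → the warehouse distribution center shortage
the warehouse distribution center shortage → the cross-dock customs clearance capacity cut
Length: 4 steps.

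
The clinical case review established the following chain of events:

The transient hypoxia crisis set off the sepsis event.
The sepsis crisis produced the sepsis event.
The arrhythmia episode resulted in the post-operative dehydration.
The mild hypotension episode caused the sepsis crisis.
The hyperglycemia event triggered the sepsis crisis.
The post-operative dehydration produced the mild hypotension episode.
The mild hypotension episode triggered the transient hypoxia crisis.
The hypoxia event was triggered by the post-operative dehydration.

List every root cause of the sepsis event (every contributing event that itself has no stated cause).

the arrhythmia episode, the hyperglycemia event

Tracing upstream from the sepsis event: the sepsis event ← the transient hypoxia crisis ← the mild hypotension episode ← the post-operative dehydration ← the arrhythmia episode.
A separate upstream branch: the sepsis event ← the sepsis crisis ← the hyperglycemia event.
Each of those chain origins has no stated cause.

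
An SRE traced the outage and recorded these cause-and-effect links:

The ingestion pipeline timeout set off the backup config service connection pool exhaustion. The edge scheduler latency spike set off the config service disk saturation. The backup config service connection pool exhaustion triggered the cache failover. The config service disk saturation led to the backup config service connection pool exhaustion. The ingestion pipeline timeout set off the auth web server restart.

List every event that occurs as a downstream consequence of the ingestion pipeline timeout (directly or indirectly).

the auth web server restart, the backup config service connection pool exhaustion, the cache failover

Direct effects: the backup config service connection pool exhaustion, the auth web server restart.
2 steps out: the cache failover.
Not reachable from it: the edge scheduler latency spike, the config service disk saturation.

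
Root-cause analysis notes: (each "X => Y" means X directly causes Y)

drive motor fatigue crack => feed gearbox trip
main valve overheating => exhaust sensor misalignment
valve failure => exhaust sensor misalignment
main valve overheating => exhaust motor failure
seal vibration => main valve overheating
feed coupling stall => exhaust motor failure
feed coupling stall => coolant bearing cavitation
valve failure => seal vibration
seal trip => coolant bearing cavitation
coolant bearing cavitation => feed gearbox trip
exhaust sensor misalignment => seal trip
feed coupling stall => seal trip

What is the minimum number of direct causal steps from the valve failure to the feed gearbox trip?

4

Shortest chain: the valve failure → the exhaust sensor misalignment → the seal trip → the coolant bearing cavitation → the feed gearbox trip.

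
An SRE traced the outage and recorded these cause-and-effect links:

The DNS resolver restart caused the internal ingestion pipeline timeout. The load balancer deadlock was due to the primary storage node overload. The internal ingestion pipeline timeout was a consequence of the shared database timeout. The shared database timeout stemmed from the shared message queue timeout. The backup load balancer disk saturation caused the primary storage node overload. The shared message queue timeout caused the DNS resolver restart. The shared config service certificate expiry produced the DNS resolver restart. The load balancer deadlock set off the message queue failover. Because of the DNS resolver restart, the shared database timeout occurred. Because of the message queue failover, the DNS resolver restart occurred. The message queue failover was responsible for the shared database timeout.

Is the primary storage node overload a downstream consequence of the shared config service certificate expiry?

The shared config service certificate expiry leads to the DNS resolver restart, the shared database timeout, the internal ingestion pipeline timeout; the primary storage node overload is not among them.

No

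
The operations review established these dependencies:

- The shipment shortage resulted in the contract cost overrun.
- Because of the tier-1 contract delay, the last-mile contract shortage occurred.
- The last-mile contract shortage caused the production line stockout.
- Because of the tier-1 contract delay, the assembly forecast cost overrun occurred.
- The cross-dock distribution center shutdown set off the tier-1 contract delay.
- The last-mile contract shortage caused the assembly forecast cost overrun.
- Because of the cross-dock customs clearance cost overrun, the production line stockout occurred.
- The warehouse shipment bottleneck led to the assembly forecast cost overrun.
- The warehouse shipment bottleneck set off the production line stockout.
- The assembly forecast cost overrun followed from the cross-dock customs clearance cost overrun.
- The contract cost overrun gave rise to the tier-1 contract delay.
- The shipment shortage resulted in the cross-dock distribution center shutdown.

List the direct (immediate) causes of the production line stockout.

the cross-dock customs clearance cost overrun, the last-mile contract shortage, the warehouse shipment bottleneck

Upstream contributors include the shipment shortage, the contract cost overrun, the cross-dock distribution center shutdown, the tier-1 contract delay, but only the cross-dock customs clearance cost overrun, the last-mile contract shortage, the warehouse shipment bottleneck feed directly into the production line stockout.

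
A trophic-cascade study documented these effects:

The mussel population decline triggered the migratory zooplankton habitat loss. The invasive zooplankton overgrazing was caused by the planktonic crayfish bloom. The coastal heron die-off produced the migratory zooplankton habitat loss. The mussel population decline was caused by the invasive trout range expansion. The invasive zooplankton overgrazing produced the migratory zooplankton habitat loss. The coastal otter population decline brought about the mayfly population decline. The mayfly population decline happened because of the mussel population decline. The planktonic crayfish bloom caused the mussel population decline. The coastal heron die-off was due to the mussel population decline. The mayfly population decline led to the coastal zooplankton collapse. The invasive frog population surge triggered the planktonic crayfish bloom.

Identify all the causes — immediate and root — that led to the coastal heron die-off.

Immediate cause of the coastal heron die-off: the mussel population decline.
Further upstream: the invasive frog population surge, the planktonic crayfish bloom, the invasive trout range expansion.

the invasive frog population surge, the invasive trout range expansion, the mussel population decline, the planktonic crayfish bloom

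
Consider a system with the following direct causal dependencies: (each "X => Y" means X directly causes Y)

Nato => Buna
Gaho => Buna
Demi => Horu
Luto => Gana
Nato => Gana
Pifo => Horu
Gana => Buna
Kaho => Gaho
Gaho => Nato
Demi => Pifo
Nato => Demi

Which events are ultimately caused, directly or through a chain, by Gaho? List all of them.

Direct effects: Nato, Buna.
2 steps out: Demi, Gana.
3 steps out: Pifo, Horu.
Not reachable from it: Kaho, Luto.

Buna, Demi, Gana, Horu, Nato, Pifo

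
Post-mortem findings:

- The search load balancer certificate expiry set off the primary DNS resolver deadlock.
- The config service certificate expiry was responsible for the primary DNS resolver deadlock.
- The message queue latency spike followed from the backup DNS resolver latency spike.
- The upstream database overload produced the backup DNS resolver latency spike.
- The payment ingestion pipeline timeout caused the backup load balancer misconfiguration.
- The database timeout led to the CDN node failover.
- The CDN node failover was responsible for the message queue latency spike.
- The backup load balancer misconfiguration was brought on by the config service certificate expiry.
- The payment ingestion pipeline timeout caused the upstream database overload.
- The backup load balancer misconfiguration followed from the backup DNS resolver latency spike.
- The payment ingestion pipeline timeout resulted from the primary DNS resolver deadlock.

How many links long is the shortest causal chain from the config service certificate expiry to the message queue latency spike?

Shortest chain: the config service certificate expiry → the primary DNS resolver deadlock → the payment ingestion pipeline timeout → the upstream database overload → the backup DNS resolver latency spike → the message queue latency spike.

5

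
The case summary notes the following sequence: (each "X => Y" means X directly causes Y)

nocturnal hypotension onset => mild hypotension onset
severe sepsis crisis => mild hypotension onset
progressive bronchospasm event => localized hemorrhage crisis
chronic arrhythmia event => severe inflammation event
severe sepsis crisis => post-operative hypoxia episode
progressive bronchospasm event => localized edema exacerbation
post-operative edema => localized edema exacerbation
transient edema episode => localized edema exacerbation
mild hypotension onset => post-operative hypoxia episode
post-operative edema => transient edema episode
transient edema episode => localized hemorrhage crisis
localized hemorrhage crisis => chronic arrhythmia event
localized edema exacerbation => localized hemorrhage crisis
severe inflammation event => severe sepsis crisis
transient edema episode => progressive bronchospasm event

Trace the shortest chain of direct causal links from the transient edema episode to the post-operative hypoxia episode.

the transient edema episode → the localized hemorrhage crisis
the localized hemorrhage crisis → the chronic arrhythmia event
the chronic arrhythmia event → the severe inflammation event
the severe inflammation event → the severe sepsis crisis
the severe sepsis crisis → the post-operative hypoxia episode
Length: 5 steps.

the transient edema episode → the localized hemorrhage crisis → the chronic arrhythmia event → the severe inflammation event → the severe sepsis crisis → the post-operative hypoxia episode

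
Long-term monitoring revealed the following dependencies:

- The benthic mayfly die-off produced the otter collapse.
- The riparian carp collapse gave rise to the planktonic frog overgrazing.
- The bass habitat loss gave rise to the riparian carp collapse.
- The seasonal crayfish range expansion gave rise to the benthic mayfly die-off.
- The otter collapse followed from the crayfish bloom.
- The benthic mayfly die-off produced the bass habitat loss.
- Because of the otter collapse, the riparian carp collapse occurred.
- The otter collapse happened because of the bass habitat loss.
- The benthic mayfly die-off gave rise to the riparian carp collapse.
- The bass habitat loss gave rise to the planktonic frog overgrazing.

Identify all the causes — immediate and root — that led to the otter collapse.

Immediate causes of the otter collapse: the benthic mayfly die-off, the crayfish bloom, the bass habitat loss.
Further upstream: the seasonal crayfish range expansion.

the bass habitat loss, the benthic mayfly die-off, the crayfish bloom, the seasonal crayfish range expansion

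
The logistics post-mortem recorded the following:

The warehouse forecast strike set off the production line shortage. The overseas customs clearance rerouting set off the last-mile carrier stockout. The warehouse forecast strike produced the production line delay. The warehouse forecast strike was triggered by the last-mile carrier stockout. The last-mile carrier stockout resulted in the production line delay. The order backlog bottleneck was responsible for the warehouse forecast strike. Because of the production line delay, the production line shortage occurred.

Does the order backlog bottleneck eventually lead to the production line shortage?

There is a causal chain: the order backlog bottleneck → the warehouse forecast strike → the production line shortage.

Yes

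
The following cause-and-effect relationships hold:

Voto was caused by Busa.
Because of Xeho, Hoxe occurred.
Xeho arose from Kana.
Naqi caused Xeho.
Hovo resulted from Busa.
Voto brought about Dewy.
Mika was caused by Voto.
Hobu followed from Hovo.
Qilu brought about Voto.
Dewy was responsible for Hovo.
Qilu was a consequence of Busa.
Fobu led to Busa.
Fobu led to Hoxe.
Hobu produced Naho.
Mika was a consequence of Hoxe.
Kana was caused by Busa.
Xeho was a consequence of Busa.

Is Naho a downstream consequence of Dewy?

Yes

There is a causal chain: Dewy → Hovo → Hobu → Naho.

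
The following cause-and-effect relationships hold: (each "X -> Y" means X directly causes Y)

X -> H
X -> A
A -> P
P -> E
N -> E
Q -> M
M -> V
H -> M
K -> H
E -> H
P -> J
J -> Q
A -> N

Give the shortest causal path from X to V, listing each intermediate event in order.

X → H
H → M
M → V
Length: 3 steps.

X → H → M → V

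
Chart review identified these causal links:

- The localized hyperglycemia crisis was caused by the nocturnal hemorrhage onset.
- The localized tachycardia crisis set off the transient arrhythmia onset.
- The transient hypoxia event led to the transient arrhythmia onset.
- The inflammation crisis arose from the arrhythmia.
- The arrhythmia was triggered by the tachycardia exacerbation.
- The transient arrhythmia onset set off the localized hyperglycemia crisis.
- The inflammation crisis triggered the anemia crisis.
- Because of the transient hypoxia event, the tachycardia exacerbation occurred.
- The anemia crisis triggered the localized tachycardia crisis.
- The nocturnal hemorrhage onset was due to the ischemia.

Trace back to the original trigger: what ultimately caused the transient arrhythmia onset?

Tracing upstream from the transient arrhythmia onset: the transient arrhythmia onset ← the transient hypoxia event.
The transient hypoxia event has no stated cause, so it is the root.

the transient hypoxia event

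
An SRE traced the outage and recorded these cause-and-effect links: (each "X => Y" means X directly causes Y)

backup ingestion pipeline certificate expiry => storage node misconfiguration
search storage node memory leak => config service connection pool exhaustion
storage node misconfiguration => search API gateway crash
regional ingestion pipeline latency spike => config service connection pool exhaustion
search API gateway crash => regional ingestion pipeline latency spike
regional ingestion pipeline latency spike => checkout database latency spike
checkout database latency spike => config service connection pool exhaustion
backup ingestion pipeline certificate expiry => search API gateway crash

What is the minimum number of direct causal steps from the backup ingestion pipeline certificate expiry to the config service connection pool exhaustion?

3

Shortest chain: the backup ingestion pipeline certificate expiry → the search API gateway crash → the regional ingestion pipeline latency spike → the config service connection pool exhaustion.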